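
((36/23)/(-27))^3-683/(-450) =24926983/16425450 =1.52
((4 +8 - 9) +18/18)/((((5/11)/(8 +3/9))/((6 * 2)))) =880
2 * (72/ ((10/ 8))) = 576/ 5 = 115.20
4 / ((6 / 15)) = 10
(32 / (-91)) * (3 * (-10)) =10.55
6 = 6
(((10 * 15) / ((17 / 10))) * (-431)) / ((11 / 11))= -646500 / 17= -38029.41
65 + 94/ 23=1589/ 23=69.09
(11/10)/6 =11/60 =0.18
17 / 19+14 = 283 / 19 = 14.89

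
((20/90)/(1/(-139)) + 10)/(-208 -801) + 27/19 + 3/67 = 17184470/11560113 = 1.49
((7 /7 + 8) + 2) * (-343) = -3773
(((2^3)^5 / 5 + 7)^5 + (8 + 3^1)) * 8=303848996763473360948944 / 3125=97231678964311475503.66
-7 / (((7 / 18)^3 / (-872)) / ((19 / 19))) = 5085504 / 49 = 103785.80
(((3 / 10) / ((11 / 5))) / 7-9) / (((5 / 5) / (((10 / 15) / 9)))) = -461 / 693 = -0.67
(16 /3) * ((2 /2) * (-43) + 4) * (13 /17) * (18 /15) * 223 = -42564.14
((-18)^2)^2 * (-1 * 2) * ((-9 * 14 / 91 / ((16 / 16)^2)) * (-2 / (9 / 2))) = -1679616 / 13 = -129201.23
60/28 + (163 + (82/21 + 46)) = 4516/21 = 215.05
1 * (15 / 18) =5 / 6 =0.83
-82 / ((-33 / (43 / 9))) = 3526 / 297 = 11.87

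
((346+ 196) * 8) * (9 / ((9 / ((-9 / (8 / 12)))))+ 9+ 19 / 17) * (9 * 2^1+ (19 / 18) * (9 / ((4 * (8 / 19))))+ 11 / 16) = -48523905 / 136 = -356793.42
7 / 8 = 0.88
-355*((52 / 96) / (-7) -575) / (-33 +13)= -6859523 / 672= -10207.62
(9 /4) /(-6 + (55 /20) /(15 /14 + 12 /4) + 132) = 513 /28882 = 0.02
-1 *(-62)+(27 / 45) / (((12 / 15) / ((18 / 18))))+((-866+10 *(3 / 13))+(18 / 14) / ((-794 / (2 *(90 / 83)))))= -9606675513 / 11994164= -800.95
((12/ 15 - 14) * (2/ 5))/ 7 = -0.75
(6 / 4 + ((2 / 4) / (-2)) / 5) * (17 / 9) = 493 / 180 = 2.74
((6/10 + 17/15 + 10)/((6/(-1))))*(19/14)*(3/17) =-836/1785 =-0.47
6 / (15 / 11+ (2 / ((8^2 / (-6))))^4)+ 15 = 6361447 / 327977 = 19.40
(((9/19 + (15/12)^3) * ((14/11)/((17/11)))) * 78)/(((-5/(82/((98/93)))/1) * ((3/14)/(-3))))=33965.51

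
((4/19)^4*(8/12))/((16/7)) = 224/390963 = 0.00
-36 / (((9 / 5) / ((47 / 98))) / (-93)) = 43710 / 49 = 892.04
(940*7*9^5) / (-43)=-388542420 / 43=-9035870.23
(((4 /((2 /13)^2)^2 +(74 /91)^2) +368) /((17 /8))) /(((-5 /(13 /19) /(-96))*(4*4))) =2984702124 /1028755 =2901.28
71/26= 2.73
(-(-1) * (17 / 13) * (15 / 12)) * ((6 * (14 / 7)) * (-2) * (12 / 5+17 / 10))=-2091 / 13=-160.85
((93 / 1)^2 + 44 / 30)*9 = 77854.20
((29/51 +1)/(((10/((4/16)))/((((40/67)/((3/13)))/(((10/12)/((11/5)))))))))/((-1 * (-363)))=416/563805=0.00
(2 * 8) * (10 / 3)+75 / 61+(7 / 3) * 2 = 3613 / 61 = 59.23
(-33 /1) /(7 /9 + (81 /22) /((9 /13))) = -6534 /1207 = -5.41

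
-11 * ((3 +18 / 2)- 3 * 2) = -66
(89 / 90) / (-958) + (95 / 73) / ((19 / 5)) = 2149003 / 6294060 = 0.34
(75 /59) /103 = 75 /6077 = 0.01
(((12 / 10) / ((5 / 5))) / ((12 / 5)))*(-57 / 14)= -57 / 28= -2.04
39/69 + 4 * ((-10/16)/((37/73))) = -7433/1702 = -4.37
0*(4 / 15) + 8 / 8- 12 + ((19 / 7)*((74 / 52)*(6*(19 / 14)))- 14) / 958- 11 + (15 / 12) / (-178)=-4777014457 / 217247576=-21.99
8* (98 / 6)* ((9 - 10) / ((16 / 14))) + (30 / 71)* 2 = -24173 / 213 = -113.49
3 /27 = 0.11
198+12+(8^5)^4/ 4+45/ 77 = 22193738963681820503/ 77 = 288230376151711954.58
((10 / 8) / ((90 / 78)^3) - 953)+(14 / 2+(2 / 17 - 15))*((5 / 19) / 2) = -831306169 / 872100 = -953.22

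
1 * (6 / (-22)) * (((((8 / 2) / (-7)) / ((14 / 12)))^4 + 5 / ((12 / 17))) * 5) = -224540635 / 23059204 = -9.74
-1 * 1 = -1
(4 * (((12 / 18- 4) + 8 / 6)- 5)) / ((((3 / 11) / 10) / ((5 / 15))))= -3080 / 9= -342.22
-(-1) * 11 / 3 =11 / 3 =3.67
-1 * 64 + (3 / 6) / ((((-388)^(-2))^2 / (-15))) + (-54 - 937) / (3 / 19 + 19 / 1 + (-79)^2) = -20217481485998541 / 118943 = -169976219584.16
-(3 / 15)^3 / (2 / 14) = -7 / 125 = -0.06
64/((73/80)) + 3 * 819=184481/73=2527.14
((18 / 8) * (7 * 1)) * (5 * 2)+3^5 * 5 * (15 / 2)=9270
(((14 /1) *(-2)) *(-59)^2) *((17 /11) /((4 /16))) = -6627824 /11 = -602529.45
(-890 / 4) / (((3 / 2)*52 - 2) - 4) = -445 / 144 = -3.09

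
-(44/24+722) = -723.83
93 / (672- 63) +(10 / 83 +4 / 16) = 35261 / 67396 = 0.52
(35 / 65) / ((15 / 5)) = 7 / 39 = 0.18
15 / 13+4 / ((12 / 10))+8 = 487 / 39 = 12.49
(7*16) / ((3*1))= 112 / 3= 37.33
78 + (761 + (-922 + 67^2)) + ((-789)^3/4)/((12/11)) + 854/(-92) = -41420306827/368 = -112555181.60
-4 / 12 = -1 / 3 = -0.33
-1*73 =-73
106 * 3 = 318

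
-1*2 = -2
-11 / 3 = -3.67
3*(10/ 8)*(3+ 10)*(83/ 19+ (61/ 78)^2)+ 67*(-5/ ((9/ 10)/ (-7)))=101309465/ 35568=2848.33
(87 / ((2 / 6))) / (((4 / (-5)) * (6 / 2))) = -435 / 4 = -108.75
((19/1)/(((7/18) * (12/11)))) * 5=3135/14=223.93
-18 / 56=-9 / 28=-0.32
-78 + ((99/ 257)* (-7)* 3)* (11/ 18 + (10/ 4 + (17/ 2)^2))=-706887/ 1028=-687.63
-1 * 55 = -55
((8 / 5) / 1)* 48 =76.80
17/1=17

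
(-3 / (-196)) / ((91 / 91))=3 / 196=0.02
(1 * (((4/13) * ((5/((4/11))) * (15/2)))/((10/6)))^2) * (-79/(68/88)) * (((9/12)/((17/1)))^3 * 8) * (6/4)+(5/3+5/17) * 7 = -33142541375/1355044704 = -24.46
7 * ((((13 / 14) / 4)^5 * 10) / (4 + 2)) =1856465 / 236027904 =0.01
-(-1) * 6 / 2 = 3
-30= -30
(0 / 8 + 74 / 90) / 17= 37 / 765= 0.05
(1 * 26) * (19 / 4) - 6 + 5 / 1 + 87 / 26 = 1636 / 13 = 125.85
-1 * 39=-39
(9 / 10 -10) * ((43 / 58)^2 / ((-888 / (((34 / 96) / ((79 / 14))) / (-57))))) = -20022821 / 3228361367040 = -0.00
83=83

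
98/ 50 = 49/ 25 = 1.96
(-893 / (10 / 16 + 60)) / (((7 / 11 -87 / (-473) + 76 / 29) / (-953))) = 11673564793 / 2861500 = 4079.53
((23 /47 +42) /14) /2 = 1997 /1316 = 1.52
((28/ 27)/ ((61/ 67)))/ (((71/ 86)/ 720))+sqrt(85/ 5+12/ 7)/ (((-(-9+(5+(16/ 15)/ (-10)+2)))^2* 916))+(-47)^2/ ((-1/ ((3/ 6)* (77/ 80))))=-144917549/ 2078880+5625* sqrt(917)/ 160069168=-69.71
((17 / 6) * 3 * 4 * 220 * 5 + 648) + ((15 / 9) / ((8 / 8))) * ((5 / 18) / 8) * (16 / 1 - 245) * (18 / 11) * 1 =10038947 / 264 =38026.31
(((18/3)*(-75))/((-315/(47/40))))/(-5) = -47/140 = -0.34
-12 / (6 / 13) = -26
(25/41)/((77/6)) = 150/3157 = 0.05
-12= -12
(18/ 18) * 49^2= 2401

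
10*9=90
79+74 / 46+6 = 1992 / 23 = 86.61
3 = 3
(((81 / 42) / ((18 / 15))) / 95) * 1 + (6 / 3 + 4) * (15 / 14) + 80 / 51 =217439 / 27132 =8.01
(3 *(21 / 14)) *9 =81 / 2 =40.50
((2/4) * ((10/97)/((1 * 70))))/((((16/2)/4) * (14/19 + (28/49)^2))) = 133/384120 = 0.00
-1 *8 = -8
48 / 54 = 0.89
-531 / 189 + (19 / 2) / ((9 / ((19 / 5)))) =757 / 630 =1.20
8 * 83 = 664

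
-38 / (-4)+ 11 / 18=91 / 9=10.11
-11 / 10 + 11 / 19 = -99 / 190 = -0.52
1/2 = 0.50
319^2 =101761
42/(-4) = -21/2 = -10.50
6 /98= 3 /49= 0.06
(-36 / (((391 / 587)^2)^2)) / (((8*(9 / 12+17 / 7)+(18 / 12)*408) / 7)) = -104717915861202 / 52144270959191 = -2.01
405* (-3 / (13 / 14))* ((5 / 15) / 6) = -945 / 13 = -72.69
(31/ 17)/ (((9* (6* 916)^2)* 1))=31/ 4621520448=0.00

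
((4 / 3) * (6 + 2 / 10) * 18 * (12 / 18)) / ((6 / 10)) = 496 / 3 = 165.33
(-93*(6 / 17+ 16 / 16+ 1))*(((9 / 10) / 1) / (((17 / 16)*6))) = -8928 / 289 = -30.89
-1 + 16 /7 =9 /7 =1.29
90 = 90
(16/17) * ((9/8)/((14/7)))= 9/17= 0.53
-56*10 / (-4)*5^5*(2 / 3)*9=2625000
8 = 8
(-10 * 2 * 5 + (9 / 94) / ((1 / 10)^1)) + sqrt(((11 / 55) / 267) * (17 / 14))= -4655 / 47 + sqrt(317730) / 18690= -99.01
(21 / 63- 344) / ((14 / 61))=-62891 / 42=-1497.40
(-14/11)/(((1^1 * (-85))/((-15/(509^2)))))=-42/48448147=-0.00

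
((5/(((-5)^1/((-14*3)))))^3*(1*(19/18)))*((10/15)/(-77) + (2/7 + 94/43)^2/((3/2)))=6464813992/20339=317853.09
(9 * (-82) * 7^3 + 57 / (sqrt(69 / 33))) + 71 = -253063 + 57 * sqrt(253) / 23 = -253023.58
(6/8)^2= 0.56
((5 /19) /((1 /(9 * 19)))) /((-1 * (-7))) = 45 /7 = 6.43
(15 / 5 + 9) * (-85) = -1020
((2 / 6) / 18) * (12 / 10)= 1 / 45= 0.02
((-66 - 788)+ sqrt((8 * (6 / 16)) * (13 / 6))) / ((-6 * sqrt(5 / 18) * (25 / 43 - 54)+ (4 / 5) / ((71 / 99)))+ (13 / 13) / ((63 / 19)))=-42191515612609650 * sqrt(10) / 26389382733725849 - 1310596984305 * sqrt(26) / 52778765467451698+ 49404585026475 * sqrt(65) / 26389382733725849+ 1119249824596470 / 26389382733725849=-5.00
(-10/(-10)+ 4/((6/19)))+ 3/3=44/3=14.67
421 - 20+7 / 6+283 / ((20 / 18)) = 9853 / 15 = 656.87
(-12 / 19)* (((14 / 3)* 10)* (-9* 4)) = 20160 / 19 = 1061.05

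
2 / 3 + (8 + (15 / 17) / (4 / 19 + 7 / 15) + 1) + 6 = 167032 / 9843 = 16.97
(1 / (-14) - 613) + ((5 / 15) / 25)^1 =-643711 / 1050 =-613.06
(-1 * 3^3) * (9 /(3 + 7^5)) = -243 /16810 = -0.01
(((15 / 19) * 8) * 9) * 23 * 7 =173880 / 19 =9151.58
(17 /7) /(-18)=-17 /126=-0.13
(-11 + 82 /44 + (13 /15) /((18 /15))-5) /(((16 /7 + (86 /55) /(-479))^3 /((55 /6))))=-2602776191764450625 /251690180194779633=-10.34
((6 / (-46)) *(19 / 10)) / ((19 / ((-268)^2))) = -107736 / 115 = -936.83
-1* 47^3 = -103823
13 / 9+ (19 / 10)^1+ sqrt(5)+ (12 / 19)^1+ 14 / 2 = sqrt(5)+ 18769 / 1710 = 13.21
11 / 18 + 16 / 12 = 35 / 18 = 1.94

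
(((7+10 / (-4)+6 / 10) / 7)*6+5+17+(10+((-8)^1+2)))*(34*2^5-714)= 397562 / 35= 11358.91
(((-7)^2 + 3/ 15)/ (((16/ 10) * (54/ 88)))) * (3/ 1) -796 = -1937/ 3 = -645.67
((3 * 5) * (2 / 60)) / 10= 1 / 20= 0.05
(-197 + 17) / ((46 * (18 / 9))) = -45 / 23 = -1.96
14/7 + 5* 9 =47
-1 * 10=-10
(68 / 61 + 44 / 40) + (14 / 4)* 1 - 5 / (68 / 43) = 52949 / 20740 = 2.55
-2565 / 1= -2565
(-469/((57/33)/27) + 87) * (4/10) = -55056/19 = -2897.68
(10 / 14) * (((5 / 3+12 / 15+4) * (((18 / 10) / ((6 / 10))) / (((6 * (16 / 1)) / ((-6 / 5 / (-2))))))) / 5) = 97 / 5600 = 0.02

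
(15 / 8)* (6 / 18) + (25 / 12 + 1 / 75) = 1633 / 600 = 2.72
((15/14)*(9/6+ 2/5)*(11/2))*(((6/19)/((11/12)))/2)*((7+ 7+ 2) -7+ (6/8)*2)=20.25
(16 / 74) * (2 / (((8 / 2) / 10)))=40 / 37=1.08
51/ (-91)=-51/ 91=-0.56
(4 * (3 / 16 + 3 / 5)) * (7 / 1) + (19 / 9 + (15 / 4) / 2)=9373 / 360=26.04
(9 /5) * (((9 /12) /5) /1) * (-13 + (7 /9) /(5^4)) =-109677 /31250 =-3.51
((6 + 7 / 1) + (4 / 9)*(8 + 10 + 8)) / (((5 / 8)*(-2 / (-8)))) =7072 / 45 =157.16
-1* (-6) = 6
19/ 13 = 1.46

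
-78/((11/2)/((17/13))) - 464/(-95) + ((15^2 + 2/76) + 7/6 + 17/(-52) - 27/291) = 3354114833/15812940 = 212.11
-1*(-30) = 30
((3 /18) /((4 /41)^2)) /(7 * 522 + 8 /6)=1681 /350912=0.00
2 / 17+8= 8.12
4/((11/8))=32/11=2.91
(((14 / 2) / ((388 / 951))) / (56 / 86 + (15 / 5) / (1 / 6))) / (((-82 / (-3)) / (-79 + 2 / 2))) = -33491367 / 12758216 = -2.63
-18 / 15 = -6 / 5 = -1.20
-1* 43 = -43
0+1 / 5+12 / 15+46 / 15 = 61 / 15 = 4.07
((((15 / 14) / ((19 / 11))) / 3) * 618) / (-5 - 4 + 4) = -3399 / 133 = -25.56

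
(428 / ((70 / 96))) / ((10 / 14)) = 20544 / 25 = 821.76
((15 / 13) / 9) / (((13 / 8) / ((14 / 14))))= 40 / 507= 0.08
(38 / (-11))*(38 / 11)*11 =-1444 / 11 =-131.27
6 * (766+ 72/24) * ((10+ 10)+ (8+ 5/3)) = 136882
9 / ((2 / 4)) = 18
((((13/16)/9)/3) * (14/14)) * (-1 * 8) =-13/54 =-0.24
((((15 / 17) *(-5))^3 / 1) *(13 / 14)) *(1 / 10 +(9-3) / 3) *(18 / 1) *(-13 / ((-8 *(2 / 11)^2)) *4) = -46585378125 / 78608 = -592628.97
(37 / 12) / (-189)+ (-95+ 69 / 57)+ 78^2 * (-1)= -266214007 / 43092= -6177.81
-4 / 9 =-0.44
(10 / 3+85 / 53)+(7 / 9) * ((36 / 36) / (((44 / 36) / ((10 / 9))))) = 29615 / 5247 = 5.64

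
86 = 86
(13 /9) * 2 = 26 /9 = 2.89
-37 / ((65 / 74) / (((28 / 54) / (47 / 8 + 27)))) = -306656 / 461565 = -0.66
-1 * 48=-48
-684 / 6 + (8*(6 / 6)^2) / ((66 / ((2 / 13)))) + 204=38618 / 429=90.02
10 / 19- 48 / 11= -802 / 209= -3.84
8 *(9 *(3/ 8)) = 27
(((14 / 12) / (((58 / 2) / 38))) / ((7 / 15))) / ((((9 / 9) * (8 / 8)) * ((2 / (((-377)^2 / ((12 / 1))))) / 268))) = 31194865 / 6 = 5199144.17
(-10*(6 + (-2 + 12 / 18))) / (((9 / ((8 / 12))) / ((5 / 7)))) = -200 / 81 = -2.47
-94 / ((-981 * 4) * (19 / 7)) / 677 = 329 / 25237206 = 0.00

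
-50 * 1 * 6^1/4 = -75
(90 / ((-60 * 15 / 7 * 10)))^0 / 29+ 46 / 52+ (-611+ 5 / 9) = -4136239 / 6786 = -609.53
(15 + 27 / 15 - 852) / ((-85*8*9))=58 / 425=0.14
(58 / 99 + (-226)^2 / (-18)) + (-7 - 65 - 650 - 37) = -118667 / 33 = -3595.97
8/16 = 1/2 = 0.50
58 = 58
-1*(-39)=39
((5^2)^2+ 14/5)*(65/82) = 40807/82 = 497.65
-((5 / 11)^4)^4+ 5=229748496729970180 / 45949729863572161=5.00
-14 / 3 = -4.67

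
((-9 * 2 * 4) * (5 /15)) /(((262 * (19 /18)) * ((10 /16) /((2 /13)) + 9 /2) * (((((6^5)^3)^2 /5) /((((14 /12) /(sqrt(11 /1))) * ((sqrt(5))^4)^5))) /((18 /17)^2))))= -341796875 * sqrt(11) /1284121181103226396845539328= -0.00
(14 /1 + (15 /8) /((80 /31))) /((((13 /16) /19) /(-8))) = -2755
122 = 122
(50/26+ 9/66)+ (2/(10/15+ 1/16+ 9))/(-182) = 1924385/934934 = 2.06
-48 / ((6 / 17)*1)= -136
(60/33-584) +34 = -6030/11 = -548.18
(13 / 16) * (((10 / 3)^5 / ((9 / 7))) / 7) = 81250 / 2187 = 37.15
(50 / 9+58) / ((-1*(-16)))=143 / 36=3.97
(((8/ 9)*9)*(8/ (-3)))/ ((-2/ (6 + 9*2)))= 256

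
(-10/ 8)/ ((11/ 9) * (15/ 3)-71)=45/ 2336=0.02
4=4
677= 677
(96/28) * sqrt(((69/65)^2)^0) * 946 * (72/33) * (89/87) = 1469568/203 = 7239.25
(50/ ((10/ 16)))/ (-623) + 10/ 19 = 4710/ 11837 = 0.40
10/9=1.11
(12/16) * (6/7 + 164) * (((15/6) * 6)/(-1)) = -25965/14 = -1854.64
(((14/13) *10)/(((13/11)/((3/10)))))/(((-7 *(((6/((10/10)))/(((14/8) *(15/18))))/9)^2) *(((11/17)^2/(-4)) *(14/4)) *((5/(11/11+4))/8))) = 151725/3718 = 40.81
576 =576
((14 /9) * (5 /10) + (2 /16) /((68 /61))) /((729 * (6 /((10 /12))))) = 21785 /128490624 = 0.00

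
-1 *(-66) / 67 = 66 / 67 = 0.99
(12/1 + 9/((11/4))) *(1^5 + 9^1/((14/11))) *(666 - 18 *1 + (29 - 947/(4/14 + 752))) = 2412631134/28963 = 83300.46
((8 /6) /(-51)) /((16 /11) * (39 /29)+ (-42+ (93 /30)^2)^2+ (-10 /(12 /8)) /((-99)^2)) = -3789720000 /152359375606159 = -0.00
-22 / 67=-0.33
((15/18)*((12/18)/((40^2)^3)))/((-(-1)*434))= 1/3199795200000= 0.00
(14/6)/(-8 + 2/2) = -1/3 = -0.33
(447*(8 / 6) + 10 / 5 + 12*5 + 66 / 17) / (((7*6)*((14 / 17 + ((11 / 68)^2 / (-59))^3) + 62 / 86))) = 288954041515377270784 / 28318733496065107809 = 10.20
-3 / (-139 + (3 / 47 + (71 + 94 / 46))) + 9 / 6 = 55044 / 35615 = 1.55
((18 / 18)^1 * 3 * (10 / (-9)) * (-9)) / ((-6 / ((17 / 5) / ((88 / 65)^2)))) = -71825 / 7744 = -9.27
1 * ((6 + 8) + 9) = 23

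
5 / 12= 0.42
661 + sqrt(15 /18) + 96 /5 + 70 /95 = sqrt(30) /6 + 64689 /95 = 681.85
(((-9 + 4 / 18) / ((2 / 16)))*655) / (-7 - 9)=51745 / 18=2874.72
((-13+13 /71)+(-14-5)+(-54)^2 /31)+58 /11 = 1634735 /24211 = 67.52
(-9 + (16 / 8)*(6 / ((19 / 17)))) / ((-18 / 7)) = -77 / 114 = -0.68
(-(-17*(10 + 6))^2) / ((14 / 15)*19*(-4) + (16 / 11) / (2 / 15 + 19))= 437939040 / 419431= 1044.13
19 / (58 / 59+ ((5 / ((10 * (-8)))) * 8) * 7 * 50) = -1121 / 10267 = -0.11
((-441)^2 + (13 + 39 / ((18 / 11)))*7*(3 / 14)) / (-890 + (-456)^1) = -778145 / 5384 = -144.53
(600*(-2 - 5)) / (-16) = 525 / 2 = 262.50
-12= -12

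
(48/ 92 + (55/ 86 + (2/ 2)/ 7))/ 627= 6019/ 2893814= 0.00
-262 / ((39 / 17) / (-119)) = 530026 / 39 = 13590.41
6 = 6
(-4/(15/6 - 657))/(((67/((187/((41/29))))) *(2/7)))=116/2747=0.04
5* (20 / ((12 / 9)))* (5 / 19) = 375 / 19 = 19.74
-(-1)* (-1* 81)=-81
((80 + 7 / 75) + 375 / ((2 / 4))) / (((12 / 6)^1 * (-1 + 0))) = -62257 / 150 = -415.05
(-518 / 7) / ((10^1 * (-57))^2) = -37 / 162450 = -0.00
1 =1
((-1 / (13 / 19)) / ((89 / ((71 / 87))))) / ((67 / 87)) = -1349 / 77519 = -0.02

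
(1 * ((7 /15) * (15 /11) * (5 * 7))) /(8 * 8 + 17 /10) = 0.34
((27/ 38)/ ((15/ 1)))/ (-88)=-9/ 16720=-0.00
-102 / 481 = -0.21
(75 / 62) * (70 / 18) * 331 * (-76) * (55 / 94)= -69242.31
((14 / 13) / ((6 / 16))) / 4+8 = 340 / 39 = 8.72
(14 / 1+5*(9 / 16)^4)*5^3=118788625 / 65536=1812.57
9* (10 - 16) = -54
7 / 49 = 1 / 7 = 0.14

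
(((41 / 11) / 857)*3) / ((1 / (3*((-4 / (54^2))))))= -41 / 763587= -0.00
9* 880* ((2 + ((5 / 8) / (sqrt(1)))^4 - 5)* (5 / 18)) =-3207325 / 512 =-6264.31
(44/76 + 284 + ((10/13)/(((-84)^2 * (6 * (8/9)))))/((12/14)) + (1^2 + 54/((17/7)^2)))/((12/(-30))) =-1696588645435/2302530048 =-736.84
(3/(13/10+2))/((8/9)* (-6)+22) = 3/55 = 0.05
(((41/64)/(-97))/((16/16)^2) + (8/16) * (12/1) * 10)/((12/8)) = 372439/9312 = 40.00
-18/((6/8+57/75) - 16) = 200/161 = 1.24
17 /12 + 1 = 29 /12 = 2.42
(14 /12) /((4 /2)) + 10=127 /12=10.58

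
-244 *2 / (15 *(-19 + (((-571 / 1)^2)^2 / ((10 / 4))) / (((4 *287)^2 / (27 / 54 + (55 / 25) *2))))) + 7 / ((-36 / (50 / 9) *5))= -1241230783265 / 5739657736374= -0.22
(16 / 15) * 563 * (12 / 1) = 36032 / 5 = 7206.40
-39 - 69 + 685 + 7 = 584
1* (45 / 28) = 45 / 28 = 1.61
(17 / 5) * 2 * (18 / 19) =612 / 95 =6.44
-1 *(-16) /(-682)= -8 /341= -0.02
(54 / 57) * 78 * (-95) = -7020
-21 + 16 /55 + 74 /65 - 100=-85493 /715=-119.57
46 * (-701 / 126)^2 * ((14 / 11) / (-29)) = -11302223 / 180873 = -62.49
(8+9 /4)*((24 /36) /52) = 41 /312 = 0.13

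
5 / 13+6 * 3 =239 / 13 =18.38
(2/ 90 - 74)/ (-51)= 3329/ 2295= 1.45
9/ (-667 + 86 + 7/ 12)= -108/ 6965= -0.02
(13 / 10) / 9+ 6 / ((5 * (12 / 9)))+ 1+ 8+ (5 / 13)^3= 998669 / 98865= 10.10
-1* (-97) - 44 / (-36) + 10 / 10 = 893 / 9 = 99.22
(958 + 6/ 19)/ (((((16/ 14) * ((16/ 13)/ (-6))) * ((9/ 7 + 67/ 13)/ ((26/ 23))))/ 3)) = -551291013/ 256082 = -2152.79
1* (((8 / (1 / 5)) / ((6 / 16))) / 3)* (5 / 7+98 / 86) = 65.91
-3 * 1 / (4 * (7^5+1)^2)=-3 / 1130035456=-0.00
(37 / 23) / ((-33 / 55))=-185 / 69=-2.68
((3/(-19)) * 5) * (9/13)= -135/247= -0.55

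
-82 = -82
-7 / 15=-0.47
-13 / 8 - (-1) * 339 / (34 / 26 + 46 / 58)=10543 / 66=159.74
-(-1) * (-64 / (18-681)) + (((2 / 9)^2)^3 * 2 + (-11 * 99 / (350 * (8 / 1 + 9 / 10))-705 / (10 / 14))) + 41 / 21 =-360474095427479 / 365851956015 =-985.30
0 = 0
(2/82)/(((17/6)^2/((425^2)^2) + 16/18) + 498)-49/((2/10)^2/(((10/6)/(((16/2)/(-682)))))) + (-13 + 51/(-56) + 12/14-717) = 268948177260545496349/1551725291667432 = 173322.03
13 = 13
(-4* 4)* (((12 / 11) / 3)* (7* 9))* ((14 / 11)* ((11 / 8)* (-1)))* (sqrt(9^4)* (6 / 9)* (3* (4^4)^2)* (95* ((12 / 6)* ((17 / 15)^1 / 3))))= 5377043202048 / 11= 488822109277.09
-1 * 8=-8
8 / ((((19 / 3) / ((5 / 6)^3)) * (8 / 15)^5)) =10546875 / 622592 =16.94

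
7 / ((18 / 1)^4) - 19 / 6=-332417 / 104976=-3.17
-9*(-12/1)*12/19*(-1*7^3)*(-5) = 2222640/19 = 116981.05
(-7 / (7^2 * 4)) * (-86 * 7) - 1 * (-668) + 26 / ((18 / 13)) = 12749 / 18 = 708.28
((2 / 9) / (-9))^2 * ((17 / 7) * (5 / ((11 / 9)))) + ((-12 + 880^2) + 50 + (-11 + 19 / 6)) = 86942177771 / 112266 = 774430.17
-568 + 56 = -512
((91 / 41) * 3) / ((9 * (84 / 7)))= 91 / 1476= 0.06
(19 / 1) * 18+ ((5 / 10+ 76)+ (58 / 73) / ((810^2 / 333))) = 556783399 / 1330425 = 418.50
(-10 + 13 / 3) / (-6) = 17 / 18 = 0.94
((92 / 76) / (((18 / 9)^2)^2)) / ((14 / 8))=23 / 532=0.04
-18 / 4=-9 / 2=-4.50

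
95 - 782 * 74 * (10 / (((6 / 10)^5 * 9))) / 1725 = -2521705 / 6561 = -384.35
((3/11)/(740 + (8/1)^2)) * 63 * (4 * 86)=7.35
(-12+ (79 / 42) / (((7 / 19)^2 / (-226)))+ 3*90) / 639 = -2957165 / 657531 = -4.50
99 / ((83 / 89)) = 8811 / 83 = 106.16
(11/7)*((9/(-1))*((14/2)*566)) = -56034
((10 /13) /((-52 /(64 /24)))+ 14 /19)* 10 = 67180 /9633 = 6.97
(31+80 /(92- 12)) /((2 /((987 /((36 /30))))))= 13160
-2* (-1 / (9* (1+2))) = 2 / 27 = 0.07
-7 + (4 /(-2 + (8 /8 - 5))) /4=-43 /6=-7.17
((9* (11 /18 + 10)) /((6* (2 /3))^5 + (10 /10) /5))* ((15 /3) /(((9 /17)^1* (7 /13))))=1055275 /645246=1.64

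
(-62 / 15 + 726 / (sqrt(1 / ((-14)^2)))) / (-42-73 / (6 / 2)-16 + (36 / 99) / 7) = -11734646 / 95035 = -123.48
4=4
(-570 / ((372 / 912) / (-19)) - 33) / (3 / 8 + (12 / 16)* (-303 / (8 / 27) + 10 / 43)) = -377050144 / 10897461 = -34.60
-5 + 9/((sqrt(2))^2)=-0.50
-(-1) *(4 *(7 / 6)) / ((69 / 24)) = 112 / 69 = 1.62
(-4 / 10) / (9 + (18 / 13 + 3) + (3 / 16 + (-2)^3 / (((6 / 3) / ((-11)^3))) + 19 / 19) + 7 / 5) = -416 / 5553571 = -0.00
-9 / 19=-0.47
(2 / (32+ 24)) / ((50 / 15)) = 3 / 280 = 0.01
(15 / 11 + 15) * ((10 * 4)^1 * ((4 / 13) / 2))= 14400 / 143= 100.70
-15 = -15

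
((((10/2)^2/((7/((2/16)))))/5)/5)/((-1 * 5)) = -1/280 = -0.00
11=11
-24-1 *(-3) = -21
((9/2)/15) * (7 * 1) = 2.10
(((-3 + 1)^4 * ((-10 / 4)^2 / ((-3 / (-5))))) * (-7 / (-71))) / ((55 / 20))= 14000 / 2343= 5.98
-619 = -619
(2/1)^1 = 2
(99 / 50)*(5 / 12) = 33 / 40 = 0.82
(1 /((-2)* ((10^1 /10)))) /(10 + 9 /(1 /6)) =-1 /128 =-0.01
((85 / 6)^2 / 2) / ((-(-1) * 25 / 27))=867 / 8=108.38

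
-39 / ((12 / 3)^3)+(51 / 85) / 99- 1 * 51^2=-27472931 / 10560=-2601.60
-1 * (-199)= 199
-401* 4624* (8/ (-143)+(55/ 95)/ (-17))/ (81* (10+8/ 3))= 226706152/ 1393821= 162.65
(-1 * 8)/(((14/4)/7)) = -16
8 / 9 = 0.89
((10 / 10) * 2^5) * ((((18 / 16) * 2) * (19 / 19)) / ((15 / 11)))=264 / 5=52.80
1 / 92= 0.01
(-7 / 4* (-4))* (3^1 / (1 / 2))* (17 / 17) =42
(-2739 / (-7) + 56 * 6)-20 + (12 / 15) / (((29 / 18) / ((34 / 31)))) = 707.83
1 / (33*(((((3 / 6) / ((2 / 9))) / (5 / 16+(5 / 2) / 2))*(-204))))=-25 / 242352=-0.00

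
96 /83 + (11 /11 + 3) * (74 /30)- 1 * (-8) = 23684 /1245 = 19.02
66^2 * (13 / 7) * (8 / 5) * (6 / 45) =302016 / 175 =1725.81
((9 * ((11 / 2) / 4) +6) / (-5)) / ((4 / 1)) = -147 / 160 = -0.92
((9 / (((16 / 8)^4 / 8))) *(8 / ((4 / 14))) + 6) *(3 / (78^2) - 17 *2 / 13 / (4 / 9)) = -131263 / 169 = -776.70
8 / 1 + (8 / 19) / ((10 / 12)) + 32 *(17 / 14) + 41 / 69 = 2200489 / 45885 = 47.96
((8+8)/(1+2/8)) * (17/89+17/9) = 106624/4005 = 26.62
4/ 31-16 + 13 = -89/ 31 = -2.87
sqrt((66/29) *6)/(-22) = -3 *sqrt(319)/319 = -0.17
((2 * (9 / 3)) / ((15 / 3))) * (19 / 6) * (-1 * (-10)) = 38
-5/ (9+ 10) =-5/ 19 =-0.26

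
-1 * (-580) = 580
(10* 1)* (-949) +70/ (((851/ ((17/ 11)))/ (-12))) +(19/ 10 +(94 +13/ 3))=-9391.29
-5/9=-0.56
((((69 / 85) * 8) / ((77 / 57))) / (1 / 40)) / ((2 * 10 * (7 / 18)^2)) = 20388672 / 320705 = 63.57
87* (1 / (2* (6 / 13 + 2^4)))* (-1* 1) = -1131 / 428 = -2.64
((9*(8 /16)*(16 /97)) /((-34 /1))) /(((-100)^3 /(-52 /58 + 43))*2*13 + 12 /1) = 0.00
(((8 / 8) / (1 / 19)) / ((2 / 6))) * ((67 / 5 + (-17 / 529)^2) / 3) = 356265048 / 1399205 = 254.62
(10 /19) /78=5 /741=0.01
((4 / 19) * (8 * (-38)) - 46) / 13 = -110 / 13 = -8.46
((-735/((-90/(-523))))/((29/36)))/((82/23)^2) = -40670049/97498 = -417.14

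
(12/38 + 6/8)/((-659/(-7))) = 567/50084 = 0.01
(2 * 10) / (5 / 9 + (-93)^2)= 90 / 38923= 0.00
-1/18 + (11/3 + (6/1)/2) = 119/18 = 6.61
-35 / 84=-5 / 12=-0.42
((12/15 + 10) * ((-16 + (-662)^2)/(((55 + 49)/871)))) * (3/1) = 594565839/5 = 118913167.80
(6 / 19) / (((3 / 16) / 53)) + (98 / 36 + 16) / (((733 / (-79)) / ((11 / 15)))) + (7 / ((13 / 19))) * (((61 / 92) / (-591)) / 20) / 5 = 777733350498601 / 8859694474800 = 87.78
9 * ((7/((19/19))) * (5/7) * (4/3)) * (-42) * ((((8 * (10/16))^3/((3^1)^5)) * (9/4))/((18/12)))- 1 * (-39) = -17149/9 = -1905.44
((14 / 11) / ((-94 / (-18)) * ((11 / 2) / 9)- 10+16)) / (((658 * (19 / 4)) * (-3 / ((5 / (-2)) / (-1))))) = -540 / 14626447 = -0.00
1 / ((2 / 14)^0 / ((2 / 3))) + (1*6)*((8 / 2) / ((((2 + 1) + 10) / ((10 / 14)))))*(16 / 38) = 6338 / 5187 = 1.22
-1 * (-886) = 886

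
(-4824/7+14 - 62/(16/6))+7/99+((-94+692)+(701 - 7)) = 1645675/2772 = 593.68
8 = 8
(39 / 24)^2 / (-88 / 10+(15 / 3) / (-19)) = -16055 / 55104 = -0.29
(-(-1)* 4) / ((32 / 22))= 11 / 4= 2.75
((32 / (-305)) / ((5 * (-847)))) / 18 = 16 / 11625075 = 0.00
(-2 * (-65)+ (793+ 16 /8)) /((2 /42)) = 19425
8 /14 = 4 /7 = 0.57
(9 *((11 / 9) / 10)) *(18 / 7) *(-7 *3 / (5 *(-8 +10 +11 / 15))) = -4.35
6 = 6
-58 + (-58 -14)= -130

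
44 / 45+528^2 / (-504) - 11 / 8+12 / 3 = -1384841 / 2520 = -549.54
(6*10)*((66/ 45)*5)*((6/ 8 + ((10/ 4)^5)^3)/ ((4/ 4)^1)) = 1678468148555/ 4096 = 409782262.83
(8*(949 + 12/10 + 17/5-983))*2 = -2352/5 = -470.40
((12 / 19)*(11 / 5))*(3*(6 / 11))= 216 / 95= 2.27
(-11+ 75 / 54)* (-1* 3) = 28.83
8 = 8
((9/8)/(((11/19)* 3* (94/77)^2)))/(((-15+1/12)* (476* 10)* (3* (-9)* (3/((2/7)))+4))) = 13167/601214517280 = 0.00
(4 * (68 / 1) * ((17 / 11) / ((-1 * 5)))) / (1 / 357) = -1650768 / 55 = -30013.96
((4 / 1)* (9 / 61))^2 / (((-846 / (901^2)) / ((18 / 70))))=-526047048 / 6121045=-85.94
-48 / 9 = -16 / 3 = -5.33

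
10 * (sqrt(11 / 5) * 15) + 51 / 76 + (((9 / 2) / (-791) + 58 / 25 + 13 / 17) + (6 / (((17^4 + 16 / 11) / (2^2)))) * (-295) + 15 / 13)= 490193225863787 / 101717818484100 + 30 * sqrt(55)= 227.31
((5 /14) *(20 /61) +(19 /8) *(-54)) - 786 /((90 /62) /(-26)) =357399011 /25620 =13950.00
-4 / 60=-1 / 15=-0.07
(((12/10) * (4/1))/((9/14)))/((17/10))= 224/51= 4.39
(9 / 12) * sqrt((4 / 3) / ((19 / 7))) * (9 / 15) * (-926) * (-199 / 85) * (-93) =-25706223 * sqrt(399) / 8075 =-63589.03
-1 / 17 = -0.06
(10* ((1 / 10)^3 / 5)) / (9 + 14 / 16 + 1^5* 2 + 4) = 2 / 15875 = 0.00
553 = 553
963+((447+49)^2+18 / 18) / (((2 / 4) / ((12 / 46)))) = 2974353 / 23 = 129319.70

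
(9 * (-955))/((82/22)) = -94545/41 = -2305.98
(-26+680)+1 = 655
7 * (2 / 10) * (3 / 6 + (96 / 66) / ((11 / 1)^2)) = 9541 / 13310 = 0.72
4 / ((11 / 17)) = 68 / 11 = 6.18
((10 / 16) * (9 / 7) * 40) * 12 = 2700 / 7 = 385.71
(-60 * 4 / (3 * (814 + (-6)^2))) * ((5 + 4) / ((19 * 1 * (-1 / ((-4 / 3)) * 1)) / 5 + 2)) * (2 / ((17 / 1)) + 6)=-1.07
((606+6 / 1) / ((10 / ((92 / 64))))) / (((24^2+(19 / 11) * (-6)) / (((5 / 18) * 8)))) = 253 / 732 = 0.35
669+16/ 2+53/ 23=15624/ 23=679.30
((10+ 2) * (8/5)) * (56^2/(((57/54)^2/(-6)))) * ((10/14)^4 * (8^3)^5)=-52529986053649465344000/17689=-2969641362069617578.38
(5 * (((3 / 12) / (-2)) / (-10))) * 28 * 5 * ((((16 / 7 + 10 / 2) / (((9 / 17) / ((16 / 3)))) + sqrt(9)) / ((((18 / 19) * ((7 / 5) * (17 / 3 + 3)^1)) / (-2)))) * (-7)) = 2286175 / 2808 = 814.16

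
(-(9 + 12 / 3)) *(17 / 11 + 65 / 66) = -2171 / 66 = -32.89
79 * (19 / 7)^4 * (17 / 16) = 175021103 / 38416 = 4555.94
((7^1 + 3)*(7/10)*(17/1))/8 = 119/8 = 14.88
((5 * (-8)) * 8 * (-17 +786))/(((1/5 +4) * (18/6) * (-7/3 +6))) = -1230400/231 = -5326.41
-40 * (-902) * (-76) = -2742080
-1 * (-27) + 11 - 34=4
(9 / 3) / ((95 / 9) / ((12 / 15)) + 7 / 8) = 216 / 1013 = 0.21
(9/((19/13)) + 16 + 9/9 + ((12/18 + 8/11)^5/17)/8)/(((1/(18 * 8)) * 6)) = 2345775213664/4213577313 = 556.72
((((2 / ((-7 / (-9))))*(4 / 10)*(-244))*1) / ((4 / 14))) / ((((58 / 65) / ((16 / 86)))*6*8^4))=-2379 / 319232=-0.01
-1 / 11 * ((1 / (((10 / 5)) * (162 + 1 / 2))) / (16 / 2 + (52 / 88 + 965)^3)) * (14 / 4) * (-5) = 484 / 89014932695845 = 0.00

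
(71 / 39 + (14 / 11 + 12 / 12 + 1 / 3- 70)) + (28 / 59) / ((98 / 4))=-65.55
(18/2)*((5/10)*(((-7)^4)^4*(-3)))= -897289125379227/2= -448644562689613.50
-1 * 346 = -346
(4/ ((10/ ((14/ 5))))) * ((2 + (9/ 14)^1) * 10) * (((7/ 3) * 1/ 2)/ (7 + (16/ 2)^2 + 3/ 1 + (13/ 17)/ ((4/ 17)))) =2072/ 4635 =0.45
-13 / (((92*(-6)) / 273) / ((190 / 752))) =112385 / 69184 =1.62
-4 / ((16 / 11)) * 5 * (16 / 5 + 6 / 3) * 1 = -143 / 2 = -71.50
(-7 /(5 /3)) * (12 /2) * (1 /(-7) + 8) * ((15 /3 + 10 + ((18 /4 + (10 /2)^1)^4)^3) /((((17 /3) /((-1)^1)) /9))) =5916190778828077473 /34816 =169927354630861.60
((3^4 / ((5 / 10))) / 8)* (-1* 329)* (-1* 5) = 133245 / 4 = 33311.25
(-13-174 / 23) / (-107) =473 / 2461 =0.19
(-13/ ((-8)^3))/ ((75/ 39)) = 169/ 12800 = 0.01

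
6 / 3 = 2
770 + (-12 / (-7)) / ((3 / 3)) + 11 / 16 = 86509 / 112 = 772.40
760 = 760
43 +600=643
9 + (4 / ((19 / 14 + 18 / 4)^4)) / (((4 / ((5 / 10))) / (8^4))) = 30349097 / 2825761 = 10.74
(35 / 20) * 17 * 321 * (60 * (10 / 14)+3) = 1751697 / 4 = 437924.25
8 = 8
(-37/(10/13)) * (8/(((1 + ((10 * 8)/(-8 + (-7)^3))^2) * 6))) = -39506454/648005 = -60.97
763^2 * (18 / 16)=5239521 / 8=654940.12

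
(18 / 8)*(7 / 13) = 63 / 52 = 1.21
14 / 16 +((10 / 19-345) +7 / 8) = -26047 / 76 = -342.72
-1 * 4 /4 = -1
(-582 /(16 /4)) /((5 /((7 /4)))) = -2037 /40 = -50.92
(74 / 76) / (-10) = -37 / 380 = -0.10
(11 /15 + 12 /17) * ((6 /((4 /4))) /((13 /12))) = 8808 /1105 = 7.97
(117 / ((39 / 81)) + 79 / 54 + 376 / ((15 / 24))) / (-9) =-228437 / 2430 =-94.01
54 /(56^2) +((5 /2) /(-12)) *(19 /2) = -1.96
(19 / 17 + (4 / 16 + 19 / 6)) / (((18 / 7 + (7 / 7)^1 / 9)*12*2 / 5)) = 32375 / 91936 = 0.35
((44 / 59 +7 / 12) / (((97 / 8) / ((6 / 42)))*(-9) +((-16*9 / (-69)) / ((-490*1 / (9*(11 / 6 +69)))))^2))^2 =5713929825358997284 / 1851157160028896397008769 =0.00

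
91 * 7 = 637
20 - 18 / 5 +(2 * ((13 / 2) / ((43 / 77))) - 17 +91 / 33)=180473 / 7095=25.44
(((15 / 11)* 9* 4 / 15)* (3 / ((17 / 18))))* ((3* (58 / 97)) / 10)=169128 / 90695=1.86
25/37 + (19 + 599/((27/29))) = 662383/999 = 663.05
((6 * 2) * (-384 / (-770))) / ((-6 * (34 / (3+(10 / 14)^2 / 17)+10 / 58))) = -4684544 / 53512305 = -0.09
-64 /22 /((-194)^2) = -8 /103499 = -0.00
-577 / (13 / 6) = -3462 / 13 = -266.31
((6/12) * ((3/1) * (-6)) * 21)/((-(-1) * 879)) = -63/293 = -0.22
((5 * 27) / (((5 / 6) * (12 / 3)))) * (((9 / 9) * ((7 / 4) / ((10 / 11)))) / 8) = 6237 / 640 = 9.75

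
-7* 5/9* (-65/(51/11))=25025/459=54.52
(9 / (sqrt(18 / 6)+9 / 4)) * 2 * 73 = 15768 / 11 - 7008 * sqrt(3) / 11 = 329.98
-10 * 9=-90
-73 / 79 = -0.92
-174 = -174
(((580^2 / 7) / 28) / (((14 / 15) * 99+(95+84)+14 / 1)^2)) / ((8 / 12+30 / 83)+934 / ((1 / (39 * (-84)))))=-26176125 / 3801053663850058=-0.00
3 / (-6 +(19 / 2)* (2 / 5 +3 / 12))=120 / 7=17.14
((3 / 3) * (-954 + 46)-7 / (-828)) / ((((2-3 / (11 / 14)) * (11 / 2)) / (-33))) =-8269987 / 2760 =-2996.37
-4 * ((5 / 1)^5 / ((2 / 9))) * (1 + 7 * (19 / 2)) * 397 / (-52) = 1507359375 / 52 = 28987680.29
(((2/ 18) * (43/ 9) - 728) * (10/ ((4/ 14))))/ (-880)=412475/ 14256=28.93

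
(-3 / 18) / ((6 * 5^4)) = -1 / 22500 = -0.00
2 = 2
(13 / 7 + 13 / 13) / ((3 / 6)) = 40 / 7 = 5.71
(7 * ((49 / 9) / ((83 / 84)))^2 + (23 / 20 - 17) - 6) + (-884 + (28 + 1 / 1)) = -664.33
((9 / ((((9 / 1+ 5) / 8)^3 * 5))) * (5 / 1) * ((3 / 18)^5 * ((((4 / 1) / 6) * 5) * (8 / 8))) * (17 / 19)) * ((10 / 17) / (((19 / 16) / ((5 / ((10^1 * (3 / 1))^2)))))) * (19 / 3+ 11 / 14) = 23920 / 1895606307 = 0.00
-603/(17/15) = -9045/17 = -532.06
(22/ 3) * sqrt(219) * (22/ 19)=484 * sqrt(219)/ 57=125.66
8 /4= 2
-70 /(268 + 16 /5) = -175 /678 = -0.26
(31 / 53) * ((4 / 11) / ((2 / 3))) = 186 / 583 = 0.32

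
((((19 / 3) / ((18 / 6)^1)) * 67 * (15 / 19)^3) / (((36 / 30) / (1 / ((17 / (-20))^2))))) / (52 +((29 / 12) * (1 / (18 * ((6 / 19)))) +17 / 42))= 75978000000 / 50002072817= 1.52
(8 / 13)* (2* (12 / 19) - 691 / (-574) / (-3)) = 0.53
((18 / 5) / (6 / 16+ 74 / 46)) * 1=3312 / 1825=1.81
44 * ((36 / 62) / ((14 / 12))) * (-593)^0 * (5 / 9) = 2640 / 217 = 12.17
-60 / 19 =-3.16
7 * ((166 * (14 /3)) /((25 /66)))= 357896 /25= 14315.84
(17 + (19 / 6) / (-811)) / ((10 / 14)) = 578921 / 24330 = 23.79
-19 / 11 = -1.73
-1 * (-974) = 974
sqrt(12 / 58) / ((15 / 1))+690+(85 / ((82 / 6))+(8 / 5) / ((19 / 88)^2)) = sqrt(174) / 435+54063757 / 74005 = 730.57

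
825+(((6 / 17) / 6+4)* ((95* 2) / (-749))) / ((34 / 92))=177977265 / 216461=822.21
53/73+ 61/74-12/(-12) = 13777/5402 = 2.55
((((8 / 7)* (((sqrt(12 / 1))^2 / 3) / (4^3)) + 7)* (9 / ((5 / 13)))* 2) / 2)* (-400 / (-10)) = 46332 / 7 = 6618.86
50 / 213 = 0.23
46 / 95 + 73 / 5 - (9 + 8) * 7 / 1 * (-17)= 193618 / 95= 2038.08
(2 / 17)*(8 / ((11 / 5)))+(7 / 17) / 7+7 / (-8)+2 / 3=1249 / 4488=0.28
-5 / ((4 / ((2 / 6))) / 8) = -10 / 3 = -3.33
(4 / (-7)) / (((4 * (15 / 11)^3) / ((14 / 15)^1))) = -2662 / 50625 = -0.05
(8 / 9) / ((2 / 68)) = 272 / 9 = 30.22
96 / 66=16 / 11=1.45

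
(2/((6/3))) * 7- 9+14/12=-5/6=-0.83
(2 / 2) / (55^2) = 1 / 3025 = 0.00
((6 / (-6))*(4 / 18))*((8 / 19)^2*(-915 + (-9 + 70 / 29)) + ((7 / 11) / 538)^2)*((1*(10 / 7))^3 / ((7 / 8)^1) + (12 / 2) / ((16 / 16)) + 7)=37286650837878705 / 62880971930854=592.97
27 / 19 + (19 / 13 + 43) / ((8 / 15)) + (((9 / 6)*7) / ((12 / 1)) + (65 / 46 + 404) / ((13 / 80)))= 117279061 / 45448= 2580.51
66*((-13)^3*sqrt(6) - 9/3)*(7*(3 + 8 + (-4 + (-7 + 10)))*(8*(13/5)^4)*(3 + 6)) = -4174533338976*sqrt(6)/125 - 5700318624/125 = -81849415306.82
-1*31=-31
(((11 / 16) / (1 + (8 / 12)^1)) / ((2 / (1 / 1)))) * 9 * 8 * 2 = 297 / 10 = 29.70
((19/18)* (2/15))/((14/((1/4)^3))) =19/120960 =0.00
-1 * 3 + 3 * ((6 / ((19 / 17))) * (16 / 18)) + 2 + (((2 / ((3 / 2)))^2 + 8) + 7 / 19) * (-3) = -976 / 57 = -17.12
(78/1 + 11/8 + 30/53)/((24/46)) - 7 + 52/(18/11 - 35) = 270126287/1867296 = 144.66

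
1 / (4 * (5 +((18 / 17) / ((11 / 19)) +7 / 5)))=935 / 30776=0.03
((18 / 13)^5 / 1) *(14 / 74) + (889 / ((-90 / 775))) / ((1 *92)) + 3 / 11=-20513871617641 / 250248511656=-81.97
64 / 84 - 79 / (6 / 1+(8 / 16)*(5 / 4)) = -11.16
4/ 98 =2/ 49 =0.04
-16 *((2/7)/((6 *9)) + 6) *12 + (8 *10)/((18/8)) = -70400/63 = -1117.46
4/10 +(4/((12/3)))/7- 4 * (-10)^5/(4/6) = 21000019/35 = 600000.54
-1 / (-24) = 1 / 24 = 0.04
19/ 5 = 3.80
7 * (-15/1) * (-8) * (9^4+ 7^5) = 19629120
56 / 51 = 1.10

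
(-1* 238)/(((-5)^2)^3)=-238/15625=-0.02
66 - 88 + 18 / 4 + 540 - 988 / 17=15789 / 34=464.38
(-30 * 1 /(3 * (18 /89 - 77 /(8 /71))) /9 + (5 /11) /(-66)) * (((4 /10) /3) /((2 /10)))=-5573245 /1589130873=-0.00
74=74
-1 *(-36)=36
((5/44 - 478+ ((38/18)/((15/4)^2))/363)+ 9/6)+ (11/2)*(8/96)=-2798739943/5880600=-475.93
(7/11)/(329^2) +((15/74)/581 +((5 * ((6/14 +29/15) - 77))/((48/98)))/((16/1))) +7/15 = -141874370858261/3008768273280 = -47.15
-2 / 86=-1 / 43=-0.02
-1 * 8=-8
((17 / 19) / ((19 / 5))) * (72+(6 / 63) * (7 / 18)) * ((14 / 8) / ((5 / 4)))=231455 / 9747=23.75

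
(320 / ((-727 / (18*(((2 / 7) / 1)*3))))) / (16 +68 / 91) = -37440 / 92329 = -0.41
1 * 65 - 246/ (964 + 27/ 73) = 4557977/ 70399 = 64.74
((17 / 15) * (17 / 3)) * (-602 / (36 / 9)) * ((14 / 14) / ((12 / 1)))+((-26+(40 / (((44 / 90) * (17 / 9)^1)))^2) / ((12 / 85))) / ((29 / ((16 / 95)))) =-5424780883 / 1224079560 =-4.43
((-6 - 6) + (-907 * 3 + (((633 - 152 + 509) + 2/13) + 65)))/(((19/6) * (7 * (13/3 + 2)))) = -2952/247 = -11.95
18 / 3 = 6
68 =68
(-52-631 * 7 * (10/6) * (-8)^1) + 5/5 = 176527/3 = 58842.33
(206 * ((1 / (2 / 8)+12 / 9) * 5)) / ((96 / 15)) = 2575 / 3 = 858.33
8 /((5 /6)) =48 /5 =9.60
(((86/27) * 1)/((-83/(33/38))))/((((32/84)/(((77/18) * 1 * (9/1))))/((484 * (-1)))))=30848587/18924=1630.13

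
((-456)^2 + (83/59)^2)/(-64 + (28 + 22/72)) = -5211591156/894617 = -5825.50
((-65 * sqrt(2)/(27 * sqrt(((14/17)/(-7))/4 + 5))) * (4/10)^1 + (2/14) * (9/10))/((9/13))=13/70 - 52 * sqrt(17)/243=-0.70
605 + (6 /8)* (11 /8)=606.03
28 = 28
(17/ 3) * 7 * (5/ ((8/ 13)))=7735/ 24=322.29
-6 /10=-3 /5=-0.60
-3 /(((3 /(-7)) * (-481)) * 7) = -1 /481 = -0.00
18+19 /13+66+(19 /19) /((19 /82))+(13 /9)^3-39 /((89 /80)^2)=87402196714 /1426279023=61.28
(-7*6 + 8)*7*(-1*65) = 15470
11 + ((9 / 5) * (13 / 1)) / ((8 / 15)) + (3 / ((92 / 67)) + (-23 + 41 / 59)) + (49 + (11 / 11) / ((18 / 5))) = 8210309 / 97704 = 84.03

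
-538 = -538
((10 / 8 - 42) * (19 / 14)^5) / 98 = -403604137 / 210827008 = -1.91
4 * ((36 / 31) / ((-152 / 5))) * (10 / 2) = -450 / 589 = -0.76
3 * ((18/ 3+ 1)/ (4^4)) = 21/ 256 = 0.08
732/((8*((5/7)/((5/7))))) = 183/2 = 91.50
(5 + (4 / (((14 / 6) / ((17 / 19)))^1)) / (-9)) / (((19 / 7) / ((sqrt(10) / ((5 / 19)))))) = 1927*sqrt(10) / 285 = 21.38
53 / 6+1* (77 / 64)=1927 / 192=10.04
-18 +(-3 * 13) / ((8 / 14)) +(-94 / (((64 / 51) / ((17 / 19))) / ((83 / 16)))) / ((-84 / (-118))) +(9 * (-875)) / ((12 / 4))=-435766511 / 136192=-3199.65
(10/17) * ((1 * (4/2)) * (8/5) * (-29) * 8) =-7424/17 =-436.71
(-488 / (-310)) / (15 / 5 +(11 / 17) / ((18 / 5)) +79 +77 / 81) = 671976 / 35485855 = 0.02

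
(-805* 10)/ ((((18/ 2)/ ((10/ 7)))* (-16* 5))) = 575/ 36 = 15.97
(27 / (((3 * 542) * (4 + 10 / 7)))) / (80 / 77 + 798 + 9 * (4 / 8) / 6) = 4851 / 1268378915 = 0.00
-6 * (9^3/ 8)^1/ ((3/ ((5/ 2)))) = -3645/ 8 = -455.62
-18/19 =-0.95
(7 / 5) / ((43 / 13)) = 91 / 215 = 0.42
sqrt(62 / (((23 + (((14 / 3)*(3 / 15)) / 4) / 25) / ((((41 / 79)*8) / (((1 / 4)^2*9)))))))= 80*sqrt(51982743390) / 4089909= 4.46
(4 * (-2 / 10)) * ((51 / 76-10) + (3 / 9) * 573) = -13807 / 95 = -145.34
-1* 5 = -5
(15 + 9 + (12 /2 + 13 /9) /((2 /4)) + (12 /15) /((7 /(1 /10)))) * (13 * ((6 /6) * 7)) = 3539.93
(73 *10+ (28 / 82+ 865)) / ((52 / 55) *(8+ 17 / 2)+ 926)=327045 / 193028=1.69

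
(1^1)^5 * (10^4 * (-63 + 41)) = -220000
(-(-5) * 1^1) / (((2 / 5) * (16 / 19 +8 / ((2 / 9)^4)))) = 0.00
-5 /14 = -0.36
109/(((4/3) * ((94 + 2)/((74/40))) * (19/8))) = 4033/6080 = 0.66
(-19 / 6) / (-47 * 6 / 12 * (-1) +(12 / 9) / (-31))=-589 / 4363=-0.13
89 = 89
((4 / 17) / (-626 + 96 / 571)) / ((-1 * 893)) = 1142 / 2712465175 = 0.00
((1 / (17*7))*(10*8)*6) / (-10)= -48 / 119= -0.40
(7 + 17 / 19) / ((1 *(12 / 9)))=225 / 38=5.92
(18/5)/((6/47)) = 141/5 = 28.20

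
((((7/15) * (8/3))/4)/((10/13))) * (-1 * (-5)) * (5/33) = 91/297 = 0.31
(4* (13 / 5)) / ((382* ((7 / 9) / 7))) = 234 / 955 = 0.25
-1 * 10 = -10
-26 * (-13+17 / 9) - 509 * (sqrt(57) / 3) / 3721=288.54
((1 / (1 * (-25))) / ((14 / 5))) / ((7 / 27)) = -27 / 490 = -0.06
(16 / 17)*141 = 2256 / 17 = 132.71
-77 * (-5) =385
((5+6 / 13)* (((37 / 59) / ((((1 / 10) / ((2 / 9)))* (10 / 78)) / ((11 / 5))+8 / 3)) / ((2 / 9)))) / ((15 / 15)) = 1560438 / 272639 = 5.72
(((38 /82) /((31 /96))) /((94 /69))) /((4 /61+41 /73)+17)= 140109192 /2344498039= 0.06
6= 6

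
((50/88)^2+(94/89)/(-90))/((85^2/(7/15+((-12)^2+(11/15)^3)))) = 53604831659/8594029125000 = 0.01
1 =1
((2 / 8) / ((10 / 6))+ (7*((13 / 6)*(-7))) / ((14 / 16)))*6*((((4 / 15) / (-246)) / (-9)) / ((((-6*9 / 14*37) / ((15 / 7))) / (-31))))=-225401 / 5529465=-0.04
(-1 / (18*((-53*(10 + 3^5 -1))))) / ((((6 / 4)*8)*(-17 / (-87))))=29 / 16347744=0.00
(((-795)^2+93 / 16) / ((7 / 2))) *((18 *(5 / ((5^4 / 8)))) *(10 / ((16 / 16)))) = 364049748 / 175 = 2080284.27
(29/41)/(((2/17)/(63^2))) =1956717/82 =23862.40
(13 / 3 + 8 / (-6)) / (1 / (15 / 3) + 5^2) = 5 / 42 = 0.12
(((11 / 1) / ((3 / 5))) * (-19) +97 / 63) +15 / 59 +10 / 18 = -428674 / 1239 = -345.98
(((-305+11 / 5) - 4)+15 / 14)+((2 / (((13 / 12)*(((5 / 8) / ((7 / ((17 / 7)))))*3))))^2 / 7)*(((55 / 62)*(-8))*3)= -6999788083 / 21196994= -330.23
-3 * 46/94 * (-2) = 138/47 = 2.94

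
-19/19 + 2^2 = 3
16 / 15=1.07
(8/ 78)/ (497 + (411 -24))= 1/ 8619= 0.00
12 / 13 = 0.92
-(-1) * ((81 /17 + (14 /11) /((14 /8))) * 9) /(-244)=-9243 /45628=-0.20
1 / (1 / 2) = 2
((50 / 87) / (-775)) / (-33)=2 / 89001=0.00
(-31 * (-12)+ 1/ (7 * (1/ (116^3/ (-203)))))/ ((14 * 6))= -8899/ 1029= -8.65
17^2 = 289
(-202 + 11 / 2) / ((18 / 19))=-2489 / 12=-207.42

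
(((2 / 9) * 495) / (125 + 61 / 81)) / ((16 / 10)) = 2025 / 3704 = 0.55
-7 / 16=-0.44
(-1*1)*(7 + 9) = -16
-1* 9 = -9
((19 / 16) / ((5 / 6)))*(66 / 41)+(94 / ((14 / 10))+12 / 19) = 7641653 / 109060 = 70.07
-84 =-84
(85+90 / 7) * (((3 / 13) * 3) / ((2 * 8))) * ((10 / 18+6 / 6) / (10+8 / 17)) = 11645 / 18512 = 0.63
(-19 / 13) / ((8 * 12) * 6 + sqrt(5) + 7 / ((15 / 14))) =-131070 / 52240513 + 225 * sqrt(5) / 52240513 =-0.00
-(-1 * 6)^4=-1296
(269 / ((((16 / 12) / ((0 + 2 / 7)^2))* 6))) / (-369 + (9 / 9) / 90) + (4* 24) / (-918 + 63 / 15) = -0.11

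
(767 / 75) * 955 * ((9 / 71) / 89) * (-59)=-25929969 / 31595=-820.70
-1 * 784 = -784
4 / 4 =1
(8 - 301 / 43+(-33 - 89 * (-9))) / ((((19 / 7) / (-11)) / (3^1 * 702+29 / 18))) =-2246363581 / 342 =-6568314.56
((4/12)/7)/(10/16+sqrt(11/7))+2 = 64 * sqrt(77)/11109+3134/1587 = 2.03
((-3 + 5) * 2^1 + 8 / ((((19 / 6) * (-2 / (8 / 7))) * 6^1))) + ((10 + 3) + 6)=22.76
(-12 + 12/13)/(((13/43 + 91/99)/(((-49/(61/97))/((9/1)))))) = 20233521/257725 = 78.51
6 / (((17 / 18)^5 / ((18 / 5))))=204073344 / 7099285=28.75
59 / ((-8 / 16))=-118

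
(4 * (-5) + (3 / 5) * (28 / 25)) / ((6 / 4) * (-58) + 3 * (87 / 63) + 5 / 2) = 33824 / 140625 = 0.24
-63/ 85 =-0.74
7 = 7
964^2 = 929296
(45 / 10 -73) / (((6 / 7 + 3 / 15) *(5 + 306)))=-4795 / 23014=-0.21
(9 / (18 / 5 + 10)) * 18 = 405 / 34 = 11.91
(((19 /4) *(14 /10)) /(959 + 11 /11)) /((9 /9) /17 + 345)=323 /16089600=0.00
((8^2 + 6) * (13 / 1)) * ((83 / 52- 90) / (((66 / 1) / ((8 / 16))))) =-160895 / 264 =-609.45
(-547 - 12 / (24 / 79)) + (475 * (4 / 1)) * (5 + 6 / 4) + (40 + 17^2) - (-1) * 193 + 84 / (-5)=122687 / 10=12268.70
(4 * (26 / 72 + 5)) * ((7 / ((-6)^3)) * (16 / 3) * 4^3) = -237.21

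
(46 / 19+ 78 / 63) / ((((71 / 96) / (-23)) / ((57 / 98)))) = -1611840 / 24353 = -66.19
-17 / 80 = -0.21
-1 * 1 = -1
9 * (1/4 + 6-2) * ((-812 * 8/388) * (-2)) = 124236/97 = 1280.78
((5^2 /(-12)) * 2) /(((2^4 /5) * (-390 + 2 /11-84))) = 1375 /500352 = 0.00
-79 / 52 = -1.52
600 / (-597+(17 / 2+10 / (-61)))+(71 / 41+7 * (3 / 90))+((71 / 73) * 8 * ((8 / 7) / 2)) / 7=166513281691 / 105324657690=1.58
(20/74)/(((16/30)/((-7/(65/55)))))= -5775/1924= -3.00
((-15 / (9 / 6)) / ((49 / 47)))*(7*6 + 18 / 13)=-265080 / 637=-416.14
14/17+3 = 65/17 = 3.82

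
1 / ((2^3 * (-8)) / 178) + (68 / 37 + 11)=11907 / 1184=10.06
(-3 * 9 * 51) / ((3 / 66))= -30294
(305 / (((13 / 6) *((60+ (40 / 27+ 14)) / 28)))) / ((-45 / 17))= -261324 / 13247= -19.73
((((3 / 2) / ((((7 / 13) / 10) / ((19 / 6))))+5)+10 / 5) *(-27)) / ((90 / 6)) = -11997 / 70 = -171.39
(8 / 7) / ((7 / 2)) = 16 / 49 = 0.33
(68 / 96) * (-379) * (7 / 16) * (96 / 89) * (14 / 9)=-315707 / 1602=-197.07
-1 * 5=-5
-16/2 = -8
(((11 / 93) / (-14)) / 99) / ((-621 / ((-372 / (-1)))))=2 / 39123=0.00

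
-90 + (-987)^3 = -961504893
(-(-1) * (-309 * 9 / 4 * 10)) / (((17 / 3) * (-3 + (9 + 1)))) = -175.27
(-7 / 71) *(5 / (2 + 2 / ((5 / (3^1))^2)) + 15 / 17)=-1295 / 4828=-0.27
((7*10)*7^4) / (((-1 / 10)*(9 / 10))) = -16807000 / 9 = -1867444.44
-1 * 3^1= -3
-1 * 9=-9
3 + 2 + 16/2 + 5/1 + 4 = 22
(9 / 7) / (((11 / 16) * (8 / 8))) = 1.87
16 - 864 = -848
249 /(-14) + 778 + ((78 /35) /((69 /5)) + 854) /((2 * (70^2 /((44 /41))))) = 2459208049 /3234490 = 760.31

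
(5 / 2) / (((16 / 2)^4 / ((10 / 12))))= 25 / 49152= 0.00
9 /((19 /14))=126 /19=6.63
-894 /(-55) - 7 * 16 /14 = 454 /55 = 8.25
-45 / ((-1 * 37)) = 45 / 37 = 1.22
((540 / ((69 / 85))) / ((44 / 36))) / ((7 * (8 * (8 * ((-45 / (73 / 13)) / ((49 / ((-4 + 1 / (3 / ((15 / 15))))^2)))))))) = -3518235 / 6367504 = -0.55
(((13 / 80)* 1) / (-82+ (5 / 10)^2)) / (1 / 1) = -0.00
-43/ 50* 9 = -387/ 50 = -7.74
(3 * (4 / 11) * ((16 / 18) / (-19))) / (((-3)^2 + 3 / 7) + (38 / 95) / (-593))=-0.01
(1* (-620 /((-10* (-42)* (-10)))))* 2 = 31 /105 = 0.30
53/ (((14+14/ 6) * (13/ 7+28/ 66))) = 5247/ 3689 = 1.42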